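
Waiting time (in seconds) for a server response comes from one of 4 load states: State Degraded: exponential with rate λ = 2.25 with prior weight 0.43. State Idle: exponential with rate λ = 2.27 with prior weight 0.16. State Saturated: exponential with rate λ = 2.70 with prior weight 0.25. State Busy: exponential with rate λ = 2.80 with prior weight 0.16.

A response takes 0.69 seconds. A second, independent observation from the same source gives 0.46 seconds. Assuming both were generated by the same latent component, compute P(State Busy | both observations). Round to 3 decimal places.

0.141

The responsibility of component k is P(Z=k) f_k(x) divided by Σ_j P(Z=j) f_j(x).
Since both observations come from the same component, the likelihood for component k is f_k(x₁)·f_k(x₂).
  L_Degraded = [0.476366] × [0.799259] = 0.38074
  L_Idle = [0.474013] × [0.798979] = 0.378727
  L_Saturated = [0.419057] × [0.779776] = 0.326771
  L_Busy = [0.405603] × [0.772301] = 0.313248
Multiply by the mixture weights:
  P(Z=Degraded)·L_Degraded = 0.43 × 0.38074 = 0.163718
  P(Z=Idle)·L_Idle = 0.16 × 0.378727 = 0.0605963
  P(Z=Saturated)·L_Saturated = 0.25 × 0.326771 = 0.0816927
  P(Z=Busy)·L_Busy = 0.16 × 0.313248 = 0.0501196
Marginal: 0.163718 + 0.0605963 + 0.0816927 + 0.0501196 = 0.356127
So the posterior for State Busy is 0.0501196 / 0.356127 ≈ 0.141.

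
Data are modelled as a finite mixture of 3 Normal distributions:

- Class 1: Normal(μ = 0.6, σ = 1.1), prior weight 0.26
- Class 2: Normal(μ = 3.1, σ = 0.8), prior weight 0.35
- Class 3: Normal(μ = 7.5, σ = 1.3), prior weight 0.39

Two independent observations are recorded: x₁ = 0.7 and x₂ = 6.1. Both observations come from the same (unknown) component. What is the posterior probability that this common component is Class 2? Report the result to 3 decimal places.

0.850

The responsibility of component k is P(Z=k) f_k(x) divided by Σ_j P(Z=j) f_j(x).
Since both observations come from the same component, the likelihood for component k is f_k(x₁)·f_k(x₂).
  p_1 = [0.361179] × [1.35156e-06] = 4.88157e-07
  p_2 = [0.00553981] × [0.000440745] = 2.44164e-06
  p_3 = [3.51247e-07] × [0.171841] = 6.03587e-08
Weight by the priors:
  P(Z=1)·p_1 = 0.26 × 4.88157e-07 = 1.26921e-07
  P(Z=2)·p_2 = 0.35 × 2.44164e-06 = 8.54575e-07
  P(Z=3)·p_3 = 0.39 × 6.03587e-08 = 2.35399e-08
Evidence: 1.26921e-07 + 8.54575e-07 + 2.35399e-08 = 1.00504e-06
P(Class 2 | x₁,x₂) = 8.54575e-07 / 1.00504e-06 ≈ 0.850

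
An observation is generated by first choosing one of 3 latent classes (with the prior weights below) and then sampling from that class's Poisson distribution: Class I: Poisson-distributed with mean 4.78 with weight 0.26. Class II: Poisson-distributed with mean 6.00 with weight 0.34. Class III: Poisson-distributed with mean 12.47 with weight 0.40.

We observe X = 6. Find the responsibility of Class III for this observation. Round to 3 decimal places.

0.081

P(component k | x) = w_k·f_k(x) / marginal(x), where marginal(x) = Σ_j w_j·f_j(x).
Evaluate each component's likelihood at the observed value:
  p_I = e^(−4.78)·4.78^6/6! = 0.139094
  p_II = e^(−6.00)·6.00^6/6! = 0.160623
  p_III = e^(−12.47)·12.47^6/6! = 0.0200546
Weight by the priors:
  w_I·p_I = 0.26 × 0.139094 = 0.0361643
  w_II·p_II = 0.34 × 0.160623 = 0.0546119
  w_III·p_III = 0.40 × 0.0200546 = 0.00802184
Evidence: 0.0361643 + 0.0546119 + 0.00802184 = 0.0987981
Responsibility of Class III: 0.00802184 / 0.0987981 ≈ 0.081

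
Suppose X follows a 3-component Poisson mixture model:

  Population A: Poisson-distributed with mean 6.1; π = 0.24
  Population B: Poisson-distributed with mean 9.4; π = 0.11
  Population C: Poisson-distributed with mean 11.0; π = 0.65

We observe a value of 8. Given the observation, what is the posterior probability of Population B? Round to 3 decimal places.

P(component k | x) = π_k·f_k(x) / marginal(x), where marginal(x) = Σ_j π_j·f_j(x).
Component likelihoods at x = 8:
  f_A = e^(−6.1)·6.1^8/8! = 0.10664
  f_B = e^(−9.4)·9.4^8/8! = 0.125065
  f_C = e^(−11.0)·11.0^8/8! = 0.0887936
Multiply by the mixture weights:
  π_A·f_A = 0.24 × 0.10664 = 0.0255937
  π_B·f_B = 0.11 × 0.125065 = 0.0137571
  π_C·f_C = 0.65 × 0.0887936 = 0.0577158
Denominator: 0.0255937 + 0.0137571 + 0.0577158 = 0.0970666
Responsibility of Population B: 0.0137571 / 0.0970666 ≈ 0.142

0.142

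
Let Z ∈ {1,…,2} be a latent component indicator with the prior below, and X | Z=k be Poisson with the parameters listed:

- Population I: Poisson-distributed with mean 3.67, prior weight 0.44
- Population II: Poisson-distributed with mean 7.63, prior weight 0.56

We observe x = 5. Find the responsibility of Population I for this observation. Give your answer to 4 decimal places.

By Bayes' theorem, P(k | x) = P(Z=k) f_k(x) / Σ_j P(Z=j) f_j(x).
Evaluate each component's likelihood at the observed value:
  p_I = e^(−3.67)·3.67^5/5! = 0.141348
  p_II = e^(−7.63)·7.63^5/5! = 0.104659
Prior × likelihood for each component:
  P(Z=I)·p_I = 0.44 × 0.141348 = 0.0621929
  P(Z=II)·p_II = 0.56 × 0.104659 = 0.0586088
Evidence: 0.0621929 + 0.0586088 = 0.120802
Responsibility of Population I: 0.0621929 / 0.120802 ≈ 0.5148

0.5148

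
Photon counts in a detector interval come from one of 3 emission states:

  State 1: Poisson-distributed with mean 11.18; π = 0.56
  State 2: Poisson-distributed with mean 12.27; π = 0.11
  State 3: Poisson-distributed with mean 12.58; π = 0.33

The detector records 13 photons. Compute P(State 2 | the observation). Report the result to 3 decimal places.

0.117

Apply Bayes' rule: the posterior for each component is proportional to its prior times its likelihood at x.
Poisson probabilities:
  f_1 = 0.0955104
  f_2 = 0.107623
  f_3 = 0.10918
Multiply by the mixture weights:
  π_1·f_1 = 0.56 × 0.0955104 = 0.0534858
  π_2·f_2 = 0.11 × 0.107623 = 0.0118385
  π_3·f_3 = 0.33 × 0.10918 = 0.0360294
Marginal: 0.0534858 + 0.0118385 + 0.0360294 = 0.101354
P(State 2 | x) = 0.0118385 / 0.101354 ≈ 0.117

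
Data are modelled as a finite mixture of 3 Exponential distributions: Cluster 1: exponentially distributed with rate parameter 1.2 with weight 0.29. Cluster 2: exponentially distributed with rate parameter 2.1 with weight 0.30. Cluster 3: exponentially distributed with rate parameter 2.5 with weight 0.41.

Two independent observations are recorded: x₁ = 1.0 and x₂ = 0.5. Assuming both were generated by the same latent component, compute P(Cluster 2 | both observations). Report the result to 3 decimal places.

0.305

By Bayes' theorem, P(k | x) = P(Z=k) f_k(x) / Σ_j P(Z=j) f_j(x).
Since both observations come from the same component, the likelihood for component k is f_k(x₁)·f_k(x₂).
  p_1 = [0.361433] × [0.658574] = 0.23803
  p_2 = [0.257158] × [0.734869] = 0.188978
  p_3 = [0.205212] × [0.716262] = 0.146986
Unnormalised posteriors:
  P(Z=1)·p_1 = 0.29 × 0.23803 = 0.0690288
  P(Z=2)·p_2 = 0.30 × 0.188978 = 0.0566934
  P(Z=3)·p_3 = 0.41 × 0.146986 = 0.0602642
Sum: 0.0690288 + 0.0566934 + 0.0602642 = 0.185986
So the posterior for Cluster 2 is 0.0566934 / 0.185986 ≈ 0.305.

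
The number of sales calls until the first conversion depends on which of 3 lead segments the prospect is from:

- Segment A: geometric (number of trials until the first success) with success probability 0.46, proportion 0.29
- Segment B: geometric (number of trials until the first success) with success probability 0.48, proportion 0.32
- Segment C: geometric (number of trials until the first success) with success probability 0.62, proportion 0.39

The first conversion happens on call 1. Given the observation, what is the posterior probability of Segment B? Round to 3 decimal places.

0.290

Apply Bayes' rule: the posterior for each component is proportional to its prior times its likelihood at x.
Evaluate each component's likelihood at the observed value:
  L_A = 0.46·(1−0.46)^0 = 0.46·1 = 0.46
  L_B = 0.48·(1−0.48)^0 = 0.48·1 = 0.48
  L_C = 0.62·(1−0.62)^0 = 0.62·1 = 0.62
Multiply by the mixture weights:
  π_A·L_A = 0.29 × 0.46 = 0.1334
  π_B·L_B = 0.32 × 0.48 = 0.1536
  π_C·L_C = 0.39 × 0.62 = 0.2418
Sum: 0.1334 + 0.1536 + 0.2418 = 0.5288
Responsibility of Segment B: 0.1536 / 0.5288 ≈ 0.290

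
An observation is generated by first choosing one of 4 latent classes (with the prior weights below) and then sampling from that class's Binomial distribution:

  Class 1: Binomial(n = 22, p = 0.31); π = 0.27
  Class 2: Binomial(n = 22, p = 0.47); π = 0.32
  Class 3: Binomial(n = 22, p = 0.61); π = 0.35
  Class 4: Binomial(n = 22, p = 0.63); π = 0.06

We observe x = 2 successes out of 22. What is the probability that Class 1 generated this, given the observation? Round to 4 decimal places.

P(component k | x) = π_k·f_k(x) / marginal(x), where marginal(x) = Σ_j π_j·f_j(x).
Binomial probabilities:
  L_1 = 0.0132836
  L_2 = 0.000156072
  L_3 = 5.69592e-07
  L_4 = 2.11996e-07
Weight by the priors:
  π_1·L_1 = 0.27 × 0.0132836 = 0.00358658
  π_2·L_2 = 0.32 × 0.000156072 = 4.99431e-05
  π_3·L_3 = 0.35 × 5.69592e-07 = 1.99357e-07
  π_4·L_4 = 0.06 × 2.11996e-07 = 1.27198e-08
Sum: 0.00358658 + 4.99431e-05 + 1.99357e-07 + 1.27198e-08 = 0.00363674
Responsibility of Class 1: 0.00358658 / 0.00363674 ≈ 0.9862

0.9862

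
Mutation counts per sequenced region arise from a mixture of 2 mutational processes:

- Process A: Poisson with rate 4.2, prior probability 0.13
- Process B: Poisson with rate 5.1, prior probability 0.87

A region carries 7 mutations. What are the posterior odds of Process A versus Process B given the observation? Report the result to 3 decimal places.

0.094

Posterior odds = (π_i f_i(x)) / (π_j f_j(x)); the normalising sum cancels.
Component likelihoods at x = 7 mutations:
  p_A = e^(−4.2)·4.2^7/7! = 0.0685927
  p_B = e^(−5.1)·5.1^7/7! = 0.108557
Odds = (0.13/0.87) × (0.0685927/0.108557) = 0.149425 × 0.631857 ≈ 0.094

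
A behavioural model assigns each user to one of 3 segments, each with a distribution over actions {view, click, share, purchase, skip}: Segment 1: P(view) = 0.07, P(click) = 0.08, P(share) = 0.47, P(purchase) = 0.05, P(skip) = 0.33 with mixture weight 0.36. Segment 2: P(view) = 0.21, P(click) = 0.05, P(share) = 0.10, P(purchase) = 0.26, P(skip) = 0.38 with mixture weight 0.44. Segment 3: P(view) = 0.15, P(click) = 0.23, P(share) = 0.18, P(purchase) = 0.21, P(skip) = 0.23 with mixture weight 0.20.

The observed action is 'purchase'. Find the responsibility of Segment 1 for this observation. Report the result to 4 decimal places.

0.1032

Apply Bayes' rule: the posterior for each component is proportional to its prior times its likelihood at x.
Evaluate each component's likelihood at the observed value:
  p_1 = 0.05
  p_2 = 0.26
  p_3 = 0.21
Unnormalised posteriors:
  π_1·p_1 = 0.36 × 0.05 = 0.018
  π_2·p_2 = 0.44 × 0.26 = 0.1144
  π_3·p_3 = 0.20 × 0.21 = 0.042
Normaliser: 0.018 + 0.1144 + 0.042 = 0.1744
P(Segment 1 | 'purchase') ≈ 0.1032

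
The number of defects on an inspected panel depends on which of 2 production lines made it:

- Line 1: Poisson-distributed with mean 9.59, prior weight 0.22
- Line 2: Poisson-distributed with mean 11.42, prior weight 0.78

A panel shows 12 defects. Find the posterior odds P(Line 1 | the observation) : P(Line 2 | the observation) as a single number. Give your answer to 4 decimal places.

Since P(k|x) ∝ π_k f_k(x), the posterior odds are π_i f_i(x) / (π_j f_j(x)).
Poisson probabilities:
  p_1 = e^(−9.59)·9.59^12/12! = 0.0864176
  p_2 = e^(−11.42)·11.42^12/12! = 0.112723
Odds = (0.22/0.78) × (0.0864176/0.112723) = 0.282051 × 0.766636 ≈ 0.2162

0.2162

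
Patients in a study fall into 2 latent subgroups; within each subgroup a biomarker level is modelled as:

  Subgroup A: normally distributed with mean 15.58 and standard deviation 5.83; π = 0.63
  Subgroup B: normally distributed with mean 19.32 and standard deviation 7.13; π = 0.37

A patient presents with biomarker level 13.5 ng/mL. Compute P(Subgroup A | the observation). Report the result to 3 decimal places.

0.732

The responsibility of component k is P(Z=k) f_k(x) divided by Σ_j P(Z=j) f_j(x).
Evaluate each component's likelihood at the observed value:
  f_A = 0.0642098
  f_B = 0.0400993
Unnormalised posteriors:
  P(Z=A)·f_A = 0.63 × 0.0642098 = 0.0404522
  P(Z=B)·f_B = 0.37 × 0.0400993 = 0.0148367
Sum: 0.0404522 + 0.0148367 = 0.0552889
P(Subgroup A | x) = 0.0404522 / 0.0552889 ≈ 0.732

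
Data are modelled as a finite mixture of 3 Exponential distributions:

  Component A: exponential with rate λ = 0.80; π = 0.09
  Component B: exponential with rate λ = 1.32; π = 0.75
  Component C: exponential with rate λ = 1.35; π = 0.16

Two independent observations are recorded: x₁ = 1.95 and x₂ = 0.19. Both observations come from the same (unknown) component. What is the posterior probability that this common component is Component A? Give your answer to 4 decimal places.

Posterior ∝ prior × likelihood, so P(k | x) ∝ P(Z=k) f_k(x); normalise over all components.
Since both observations come from the same component, the likelihood for component k is f_k(x₁)·f_k(x₂).
  f_A = [0.80·e^(−0.80·1.95) = 0.80·e^(−1.5600) = 0.168109] × [0.687191] = 0.115523
  f_B = [1.32·e^(−1.32·1.95) = 1.32·e^(−2.5740) = 0.100624] × [1.02719] = 0.10336
  f_C = [1.35·e^(−1.35·1.95) = 1.35·e^(−2.6325) = 0.097063] × [1.04457] = 0.101389
Weight by the priors:
  P(Z=A)·f_A = 0.09 × 0.115523 = 0.0103971
  P(Z=B)·f_B = 0.75 × 0.10336 = 0.0775201
  P(Z=C)·f_C = 0.16 × 0.101389 = 0.0162222
Normaliser: 0.0103971 + 0.0775201 + 0.0162222 = 0.104139
P(Component A | data) ≈ 0.0998

0.0998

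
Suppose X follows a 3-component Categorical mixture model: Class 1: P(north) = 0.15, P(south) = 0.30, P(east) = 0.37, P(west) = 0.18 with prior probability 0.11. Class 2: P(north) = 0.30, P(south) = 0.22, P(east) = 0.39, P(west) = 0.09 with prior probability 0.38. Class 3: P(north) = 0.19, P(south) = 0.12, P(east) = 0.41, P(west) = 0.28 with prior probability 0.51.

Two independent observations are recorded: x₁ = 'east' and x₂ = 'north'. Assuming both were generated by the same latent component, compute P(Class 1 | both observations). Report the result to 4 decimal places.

0.0676

Posterior ∝ prior × likelihood, so P(k | x) ∝ π_k f_k(x); normalise over all components.
Since both observations come from the same component, the likelihood for component k is f_k(x₁)·f_k(x₂).
  p_1 = [P(east | comp) = 0.37] × [0.15] = 0.0555
  p_2 = [P(east | comp) = 0.39] × [0.3] = 0.117
  p_3 = [P(east | comp) = 0.41] × [0.19] = 0.0779
Multiply by the mixture weights:
  π_1·p_1 = 0.11 × 0.0555 = 0.006105
  π_2·p_2 = 0.38 × 0.117 = 0.04446
  π_3·p_3 = 0.51 × 0.0779 = 0.039729
Sum: 0.006105 + 0.04446 + 0.039729 = 0.090294
P(Class 1 | data) ≈ 0.0676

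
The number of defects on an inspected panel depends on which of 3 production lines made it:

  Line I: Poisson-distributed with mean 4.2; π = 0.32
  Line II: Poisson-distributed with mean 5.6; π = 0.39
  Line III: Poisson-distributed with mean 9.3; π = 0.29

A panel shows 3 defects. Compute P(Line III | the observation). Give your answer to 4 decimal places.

0.0338

Posterior ∝ prior × likelihood, so P(k | x) ∝ π_k f_k(x); normalise over all components.
Evaluate each component's likelihood at the observed value:
  L_I = e^(−4.2)·4.2^3/3! = 0.185165
  L_II = e^(−5.6)·5.6^3/3! = 0.108234
  L_III = e^(−9.3)·9.3^3/3! = 0.0122563
Multiply by the mixture weights:
  π_I·L_I = 0.32 × 0.185165 = 0.0592529
  π_II·L_II = 0.39 × 0.108234 = 0.0422113
  π_III·L_III = 0.29 × 0.0122563 = 0.00355432
Evidence: 0.0592529 + 0.0422113 + 0.00355432 = 0.105019
Responsibility of Line III: 0.00355432 / 0.105019 ≈ 0.0338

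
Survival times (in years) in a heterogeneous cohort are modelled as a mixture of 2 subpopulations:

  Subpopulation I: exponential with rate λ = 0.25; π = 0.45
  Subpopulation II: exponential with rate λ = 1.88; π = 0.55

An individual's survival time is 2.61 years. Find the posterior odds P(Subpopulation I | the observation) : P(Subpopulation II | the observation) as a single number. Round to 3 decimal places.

7.660

Since P(k|x) ∝ P(Z=k) f_k(x), the posterior odds are P(Z=i) f_i(x) / (P(Z=j) f_j(x)).
Evaluate each component's likelihood at the observed value:
  f_I = 0.25·e^(−0.25·2.61) = 0.25·e^(−0.6525) = 0.130186
  f_II = 1.88·e^(−1.88·2.61) = 1.88·e^(−4.9068) = 0.0139047
Posterior odds = (P(Z=I)·f_I) / (P(Z=II)·f_II) = (0.45·0.130186) / (0.55·0.0139047) = 0.0585835 / 0.00764759 ≈ 7.660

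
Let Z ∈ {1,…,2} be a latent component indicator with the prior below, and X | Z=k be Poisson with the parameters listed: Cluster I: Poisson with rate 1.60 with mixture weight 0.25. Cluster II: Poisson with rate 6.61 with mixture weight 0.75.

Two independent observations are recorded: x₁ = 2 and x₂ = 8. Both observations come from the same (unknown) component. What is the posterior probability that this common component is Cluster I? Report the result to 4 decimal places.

0.0051

Apply Bayes' rule: the posterior for each component is proportional to its prior times its likelihood at x.
Since both observations come from the same component, the likelihood for component k is f_k(x₁)·f_k(x₂).
  L_I = [e^(−1.60)·1.60^2/2! = 0.258428] × [0.000215064] = 5.55785e-05
  L_II = [e^(−6.61)·6.61^2/2! = 0.029423] × [0.121732] = 0.00358171
Prior × likelihood for each component:
  P(Z=I)·L_I = 0.25 × 5.55785e-05 = 1.38946e-05
  P(Z=II)·L_II = 0.75 × 0.00358171 = 0.00268629
Marginal: 1.38946e-05 + 0.00268629 = 0.00270018
So the posterior for Cluster I is 1.38946e-05 / 0.00270018 ≈ 0.0051.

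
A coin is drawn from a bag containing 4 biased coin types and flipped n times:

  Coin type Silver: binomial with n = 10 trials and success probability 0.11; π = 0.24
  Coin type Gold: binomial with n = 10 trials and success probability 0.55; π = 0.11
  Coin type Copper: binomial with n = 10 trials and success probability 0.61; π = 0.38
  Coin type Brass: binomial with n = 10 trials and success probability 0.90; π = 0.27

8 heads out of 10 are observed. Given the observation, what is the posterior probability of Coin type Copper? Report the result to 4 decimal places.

P(component k | x) = π_k·f_k(x) / marginal(x), where marginal(x) = Σ_j π_j·f_j(x).
Binomial probabilities:
  f_Silver = C(10,8)·0.11^8·0.89^2 = 45·2.14359e-08·0.7921 = 7.64072e-07
  f_Gold = C(10,8)·0.55^8·0.45^2 = 45·0.00837339·0.2025 = 0.0763026
  f_Copper = C(10,8)·0.61^8·0.39^2 = 45·0.0191707·0.1521 = 0.131214
  f_Brass = C(10,8)·0.90^8·0.10^2 = 45·0.430467·0.01 = 0.19371
Unnormalised posteriors:
  π_Silver·f_Silver = 0.24 × 7.64072e-07 = 1.83377e-07
  π_Gold·f_Gold = 0.11 × 0.0763026 = 0.00839328
  π_Copper·f_Copper = 0.38 × 0.131214 = 0.0498613
  π_Brass·f_Brass = 0.27 × 0.19371 = 0.0523018
Normaliser: 1.83377e-07 + 0.00839328 + 0.0498613 + 0.0523018 = 0.110557
P(Coin type Copper | x) = 0.0498613 / 0.110557 ≈ 0.4510

0.4510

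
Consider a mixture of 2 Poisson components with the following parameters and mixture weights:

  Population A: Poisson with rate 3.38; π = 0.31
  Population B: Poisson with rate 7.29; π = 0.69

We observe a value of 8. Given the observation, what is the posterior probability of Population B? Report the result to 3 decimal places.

By Bayes' theorem, P(k | x) = π_k f_k(x) / Σ_j π_j f_j(x).
Evaluate each component's likelihood at the observed value:
  f_A = 0.0143846
  f_B = 0.134987
Weight by the priors:
  π_A·f_A = 0.31 × 0.0143846 = 0.00445923
  π_B·f_B = 0.69 × 0.134987 = 0.0931412
Sum: 0.00445923 + 0.0931412 = 0.0976005
P(Population B | x) = 0.0931412 / 0.0976005 ≈ 0.954

0.954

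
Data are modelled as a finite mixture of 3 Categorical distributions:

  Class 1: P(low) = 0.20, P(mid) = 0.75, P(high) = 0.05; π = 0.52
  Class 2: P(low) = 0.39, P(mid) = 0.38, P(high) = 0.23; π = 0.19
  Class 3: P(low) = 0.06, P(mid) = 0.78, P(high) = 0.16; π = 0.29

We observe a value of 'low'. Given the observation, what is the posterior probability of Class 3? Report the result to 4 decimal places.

By Bayes' theorem, P(k | x) = π_k f_k(x) / Σ_j π_j f_j(x).
Evaluate each component's likelihood at the observed value:
  L_1 = P(low | comp) = 0.20
  L_2 = P(low | comp) = 0.39
  L_3 = P(low | comp) = 0.06
Prior × likelihood for each component:
  π_1·L_1 = 0.52 × 0.2 = 0.104
  π_2·L_2 = 0.19 × 0.39 = 0.0741
  π_3·L_3 = 0.29 × 0.06 = 0.0174
Sum: 0.104 + 0.0741 + 0.0174 = 0.1955
Responsibility of Class 3: 0.0174 / 0.1955 ≈ 0.0890

0.0890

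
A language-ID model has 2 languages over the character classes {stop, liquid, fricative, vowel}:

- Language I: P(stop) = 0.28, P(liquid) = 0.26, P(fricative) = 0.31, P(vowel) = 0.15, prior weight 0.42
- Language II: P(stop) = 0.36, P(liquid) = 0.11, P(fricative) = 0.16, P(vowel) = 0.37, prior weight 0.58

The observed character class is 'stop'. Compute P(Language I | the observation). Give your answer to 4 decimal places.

Posterior ∝ prior × likelihood, so P(k | x) ∝ π_k f_k(x); normalise over all components.
Evaluate each component's likelihood at the observed value:
  L_I = P(stop | comp) = 0.28
  L_II = P(stop | comp) = 0.36
Multiply by the mixture weights:
  π_I·L_I = 0.42 × 0.28 = 0.1176
  π_II·L_II = 0.58 × 0.36 = 0.2088
Sum: 0.1176 + 0.2088 = 0.3264
Responsibility of Language I: 0.1176 / 0.3264 ≈ 0.3603

0.3603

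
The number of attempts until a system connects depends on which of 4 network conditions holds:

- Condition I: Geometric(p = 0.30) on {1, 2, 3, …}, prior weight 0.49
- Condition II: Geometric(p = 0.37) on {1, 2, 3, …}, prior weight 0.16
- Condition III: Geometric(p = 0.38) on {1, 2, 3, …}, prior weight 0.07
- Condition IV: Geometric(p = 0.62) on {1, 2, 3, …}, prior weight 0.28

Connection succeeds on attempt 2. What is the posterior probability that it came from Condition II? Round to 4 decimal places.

By Bayes' theorem, P(k | x) = π_k f_k(x) / Σ_j π_j f_j(x).
Component likelihoods at x = 2:
  p_I = 0.21
  p_II = 0.2331
  p_III = 0.2356
  p_IV = 0.2356
Weight by the priors:
  π_I·p_I = 0.49 × 0.21 = 0.1029
  π_II·p_II = 0.16 × 0.2331 = 0.037296
  π_III·p_III = 0.07 × 0.2356 = 0.016492
  π_IV·p_IV = 0.28 × 0.2356 = 0.065968
Normaliser: 0.1029 + 0.037296 + 0.016492 + 0.065968 = 0.222656
Responsibility of Condition II: 0.037296 / 0.222656 ≈ 0.1675

0.1675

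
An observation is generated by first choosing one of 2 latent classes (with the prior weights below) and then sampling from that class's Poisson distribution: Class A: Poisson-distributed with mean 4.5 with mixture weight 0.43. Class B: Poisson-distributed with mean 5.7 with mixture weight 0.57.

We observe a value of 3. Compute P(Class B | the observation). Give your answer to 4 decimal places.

The responsibility of component k is w_k f_k(x) divided by Σ_j w_j f_j(x).
Evaluate each component's likelihood at the observed value:
  L_A = 0.168718
  L_B = 0.103275
Weight by the priors:
  w_A·L_A = 0.43 × 0.168718 = 0.0725487
  w_B·L_B = 0.57 × 0.103275 = 0.0588667
Normaliser: 0.0725487 + 0.0588667 = 0.131415
Responsibility of Class B: 0.0588667 / 0.131415 ≈ 0.4479

0.4479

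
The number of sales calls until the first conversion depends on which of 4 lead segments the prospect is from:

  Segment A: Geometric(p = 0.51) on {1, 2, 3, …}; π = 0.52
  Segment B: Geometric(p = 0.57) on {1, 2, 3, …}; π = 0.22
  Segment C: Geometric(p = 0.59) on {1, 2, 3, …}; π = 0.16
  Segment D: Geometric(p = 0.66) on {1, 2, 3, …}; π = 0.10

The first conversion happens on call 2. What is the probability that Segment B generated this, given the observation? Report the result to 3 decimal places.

0.220

Posterior ∝ prior × likelihood, so P(k | x) ∝ P(Z=k) f_k(x); normalise over all components.
Component likelihoods at x = 2:
  f_A = 0.51·(1−0.51)^1 = 0.51·0.49 = 0.2499
  f_B = 0.57·(1−0.57)^1 = 0.57·0.43 = 0.2451
  f_C = 0.59·(1−0.59)^1 = 0.59·0.41 = 0.2419
  f_D = 0.66·(1−0.66)^1 = 0.66·0.34 = 0.2244
Prior × likelihood for each component:
  P(Z=A)·f_A = 0.52 × 0.2499 = 0.129948
  P(Z=B)·f_B = 0.22 × 0.2451 = 0.053922
  P(Z=C)·f_C = 0.16 × 0.2419 = 0.038704
  P(Z=D)·f_D = 0.10 × 0.2244 = 0.02244
Denominator: 0.129948 + 0.053922 + 0.038704 + 0.02244 = 0.245014
Responsibility of Segment B: 0.053922 / 0.245014 ≈ 0.220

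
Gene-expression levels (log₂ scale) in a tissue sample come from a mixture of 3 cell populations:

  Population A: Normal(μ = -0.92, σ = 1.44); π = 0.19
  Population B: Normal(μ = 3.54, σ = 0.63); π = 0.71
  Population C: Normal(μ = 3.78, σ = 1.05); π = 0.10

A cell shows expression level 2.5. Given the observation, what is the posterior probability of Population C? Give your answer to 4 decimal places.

The responsibility of component k is w_k f_k(x) divided by Σ_j w_j f_j(x).
Component likelihoods at x = 2.5:
  L_A = (1/(1.44·√(2π)))·exp(−(2.5−-0.92)²/(2·1.44²)) = 0.277043·exp(-2.82031) = 0.0165083
  L_B = (1/(0.63·√(2π)))·exp(−(2.5−3.54)²/(2·0.63²)) = 0.633242·exp(-1.36256) = 0.162113
  L_C = (1/(1.05·√(2π)))·exp(−(2.5−3.78)²/(2·1.05²)) = 0.379945·exp(-0.74304) = 0.180727
Multiply by the mixture weights:
  w_A·L_A = 0.19 × 0.0165083 = 0.00313657
  w_B·L_B = 0.71 × 0.162113 = 0.1151
  w_C·L_C = 0.10 × 0.180727 = 0.0180727
Evidence: 0.00313657 + 0.1151 + 0.0180727 = 0.136309
P(Population C | x) ≈ 0.1326

0.1326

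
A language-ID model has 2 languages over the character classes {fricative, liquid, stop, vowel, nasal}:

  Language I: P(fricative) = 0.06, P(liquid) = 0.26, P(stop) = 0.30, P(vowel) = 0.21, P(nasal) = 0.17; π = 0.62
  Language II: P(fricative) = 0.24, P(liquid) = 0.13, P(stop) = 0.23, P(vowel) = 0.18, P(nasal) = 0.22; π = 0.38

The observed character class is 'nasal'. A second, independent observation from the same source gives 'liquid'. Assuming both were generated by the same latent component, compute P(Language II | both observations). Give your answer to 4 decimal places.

By Bayes' theorem, P(k | x) = P(Z=k) f_k(x) / Σ_j P(Z=j) f_j(x).
Since both observations come from the same component, the likelihood for component k is f_k(x₁)·f_k(x₂).
  L_I = [P(nasal | comp) = 0.17] × [0.26] = 0.0442
  L_II = [P(nasal | comp) = 0.22] × [0.13] = 0.0286
Multiply by the mixture weights:
  P(Z=I)·L_I = 0.62 × 0.0442 = 0.027404
  P(Z=II)·L_II = 0.38 × 0.0286 = 0.010868
Normaliser: 0.027404 + 0.010868 = 0.038272
So the posterior for Language II is 0.010868 / 0.038272 ≈ 0.2840.

0.2840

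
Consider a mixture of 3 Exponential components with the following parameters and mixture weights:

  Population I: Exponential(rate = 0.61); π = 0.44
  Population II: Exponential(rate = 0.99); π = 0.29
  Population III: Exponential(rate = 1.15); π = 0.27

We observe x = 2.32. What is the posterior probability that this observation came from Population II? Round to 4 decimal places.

0.2498

By Bayes' theorem, P(k | x) = π_k f_k(x) / Σ_j π_j f_j(x).
Component likelihoods at x = 2.32:
  L_I = 0.61·e^(−0.61·2.32) = 0.61·e^(−1.4152) = 0.148155
  L_II = 0.99·e^(−0.99·2.32) = 0.99·e^(−2.2968) = 0.0995744
  L_III = 1.15·e^(−1.15·2.32) = 1.15·e^(−2.6680) = 0.0797995
Prior × likelihood for each component:
  π_I·L_I = 0.44 × 0.148155 = 0.0651882
  π_II·L_II = 0.29 × 0.0995744 = 0.0288766
  π_III·L_III = 0.27 × 0.0797995 = 0.0215459
Denominator: 0.0651882 + 0.0288766 + 0.0215459 = 0.115611
P(Population II | x) ≈ 0.2498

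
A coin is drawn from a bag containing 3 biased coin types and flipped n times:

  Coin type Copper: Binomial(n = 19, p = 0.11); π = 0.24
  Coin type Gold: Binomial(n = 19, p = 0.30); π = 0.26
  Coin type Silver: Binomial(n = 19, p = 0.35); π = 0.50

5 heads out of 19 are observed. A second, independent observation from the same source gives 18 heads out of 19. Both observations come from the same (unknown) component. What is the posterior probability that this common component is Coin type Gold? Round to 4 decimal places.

0.0436

P(component k | x) = P(Z=k)·f_k(x) / marginal(x), where marginal(x) = Σ_j P(Z=j)·f_j(x).
Since both observations come from the same component, the likelihood for component k is f_k(x₁)·f_k(x₂).
  p_Copper = [C(19,5)·0.11^5·0.89^14 = 11628·1.61051e-05·0.195641 = 0.0366377] × [9.40182e-17] = 3.44461e-18
  p_Gold = [C(19,5)·0.30^5·0.70^14 = 11628·0.00243·0.00678223 = 0.191639] × [5.15269e-09] = 9.87457e-10
  p_Silver = [C(19,5)·0.35^5·0.65^14 = 11628·0.00525219·0.00240318 = 0.146768] × [7.6717e-08] = 1.12596e-08
Prior × likelihood for each component:
  P(Z=Copper)·p_Copper = 0.24 × 3.44461e-18 = 8.26707e-19
  P(Z=Gold)·p_Gold = 0.26 × 9.87457e-10 = 2.56739e-10
  P(Z=Silver)·p_Silver = 0.50 × 1.12596e-08 = 5.62981e-09
Normaliser: 8.26707e-19 + 2.56739e-10 + 5.62981e-09 = 5.88655e-09
P(Coin type Gold | x₁, x₂) ≈ 0.0436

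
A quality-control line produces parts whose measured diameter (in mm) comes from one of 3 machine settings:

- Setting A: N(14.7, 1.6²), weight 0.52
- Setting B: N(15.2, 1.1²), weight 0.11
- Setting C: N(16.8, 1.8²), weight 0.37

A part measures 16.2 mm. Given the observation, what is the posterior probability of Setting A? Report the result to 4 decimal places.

0.4456

By Bayes' theorem, P(k | x) = w_k f_k(x) / Σ_j w_j f_j(x).
Normal densities:
  L_A = (1/(1.6·√(2π)))·exp(−(16.2−14.7)²/(2·1.6²)) = 0.249339·exp(-0.43945) = 0.160671
  L_B = (1/(1.1·√(2π)))·exp(−(16.2−15.2)²/(2·1.1²)) = 0.362675·exp(-0.41322) = 0.239915
  L_C = (1/(1.8·√(2π)))·exp(−(16.2−16.8)²/(2·1.8²)) = 0.221635·exp(-0.05556) = 0.209657
Multiply by the mixture weights:
  w_A·L_A = 0.52 × 0.160671 = 0.083549
  w_B·L_B = 0.11 × 0.239915 = 0.0263906
  w_C·L_C = 0.37 × 0.209657 = 0.0775732
Denominator: 0.083549 + 0.0263906 + 0.0775732 = 0.187513
Responsibility of Setting A: 0.083549 / 0.187513 ≈ 0.4456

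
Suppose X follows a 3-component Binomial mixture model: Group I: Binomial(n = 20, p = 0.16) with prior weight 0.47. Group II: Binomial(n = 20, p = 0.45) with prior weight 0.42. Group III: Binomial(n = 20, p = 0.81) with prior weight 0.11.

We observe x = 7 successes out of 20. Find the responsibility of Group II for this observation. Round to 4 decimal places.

Posterior ∝ prior × likelihood, so P(k | x) ∝ π_k f_k(x); normalise over all components.
Evaluate each component's likelihood at the observed value:
  f_I = C(20,7)·0.16^7·0.84^13 = 77520·2.68435e-06·0.103665 = 0.0215717
  f_II = C(20,7)·0.45^7·0.55^13 = 77520·0.00373669·0.00042142 = 0.122072
  f_III = C(20,7)·0.81^7·0.19^13 = 77520·0.228768·4.2053e-10 = 7.45771e-06
Prior × likelihood for each component:
  π_I·f_I = 0.47 × 0.0215717 = 0.0101387
  π_II·f_II = 0.42 × 0.122072 = 0.0512703
  π_III·f_III = 0.11 × 7.45771e-06 = 8.20349e-07
Sum: 0.0101387 + 0.0512703 + 8.20349e-07 = 0.0614098
Responsibility of Group II: 0.0512703 / 0.0614098 ≈ 0.8349

0.8349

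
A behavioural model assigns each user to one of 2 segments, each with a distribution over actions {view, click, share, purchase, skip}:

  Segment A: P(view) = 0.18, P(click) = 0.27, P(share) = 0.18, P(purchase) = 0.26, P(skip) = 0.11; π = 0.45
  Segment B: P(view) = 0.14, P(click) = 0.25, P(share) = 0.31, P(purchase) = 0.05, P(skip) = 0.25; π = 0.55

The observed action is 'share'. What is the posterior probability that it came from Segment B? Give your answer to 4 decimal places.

0.6779

By Bayes' theorem, P(k | x) = π_k f_k(x) / Σ_j π_j f_j(x).
Evaluate each component's likelihood at the observed value:
  f_A = 0.18
  f_B = 0.31
Unnormalised posteriors:
  π_A·f_A = 0.45 × 0.18 = 0.081
  π_B·f_B = 0.55 × 0.31 = 0.1705
Evidence: 0.081 + 0.1705 = 0.2515
P(Segment B | data) = 0.1705 / 0.2515 ≈ 0.6779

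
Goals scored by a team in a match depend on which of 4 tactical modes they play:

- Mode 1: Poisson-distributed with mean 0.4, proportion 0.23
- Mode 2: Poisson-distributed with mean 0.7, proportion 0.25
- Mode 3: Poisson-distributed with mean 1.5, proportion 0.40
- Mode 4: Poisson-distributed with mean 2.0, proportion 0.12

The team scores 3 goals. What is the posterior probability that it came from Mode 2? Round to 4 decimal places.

The responsibility of component k is π_k f_k(x) divided by Σ_j π_j f_j(x).
Component likelihoods at x = 3 goals:
  f_1 = e^(−0.4)·0.4^3/3! = 0.00715008
  f_2 = e^(−0.7)·0.7^3/3! = 0.0283881
  f_3 = e^(−1.5)·1.5^3/3! = 0.125511
  f_4 = e^(−2.0)·2.0^3/3! = 0.180447
Weight by the priors:
  π_1·f_1 = 0.23 × 0.00715008 = 0.00164452
  π_2·f_2 = 0.25 × 0.0283881 = 0.00709703
  π_3·f_3 = 0.40 × 0.125511 = 0.0502043
  π_4·f_4 = 0.12 × 0.180447 = 0.0216536
Sum: 0.00164452 + 0.00709703 + 0.0502043 + 0.0216536 = 0.0805995
P(Mode 2 | data) = 0.00709703 / 0.0805995 ≈ 0.0881

0.0881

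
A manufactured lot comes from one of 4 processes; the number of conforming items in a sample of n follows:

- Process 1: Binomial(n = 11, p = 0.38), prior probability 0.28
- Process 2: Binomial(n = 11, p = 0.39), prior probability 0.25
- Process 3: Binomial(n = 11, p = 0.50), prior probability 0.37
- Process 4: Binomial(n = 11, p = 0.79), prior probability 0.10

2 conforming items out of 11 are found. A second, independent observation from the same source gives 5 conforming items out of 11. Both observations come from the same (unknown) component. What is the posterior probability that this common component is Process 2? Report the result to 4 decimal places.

By Bayes' theorem, P(k | x) = P(Z=k) f_k(x) / Σ_j P(Z=j) f_j(x).
Since both observations come from the same component, the likelihood for component k is f_k(x₁)·f_k(x₂).
  p_1 = [0.107512] × [0.207927] = 0.0223545
  p_2 = [0.0978274] × [0.214755] = 0.021009
  p_3 = [0.0268555] × [0.225586] = 0.00605822
  p_4 = [2.72641e-05] × [0.0121925] = 3.32417e-07
Unnormalised posteriors:
  P(Z=1)·p_1 = 0.28 × 0.0223545 = 0.00625926
  P(Z=2)·p_2 = 0.25 × 0.021009 = 0.00525224
  P(Z=3)·p_3 = 0.37 × 0.00605822 = 0.00224154
  P(Z=4)·p_4 = 0.10 × 3.32417e-07 = 3.32417e-08
Evidence: 0.00625926 + 0.00525224 + 0.00224154 + 3.32417e-08 = 0.0137531
Responsibility of Process 2: 0.00525224 / 0.0137531 ≈ 0.3819

0.3819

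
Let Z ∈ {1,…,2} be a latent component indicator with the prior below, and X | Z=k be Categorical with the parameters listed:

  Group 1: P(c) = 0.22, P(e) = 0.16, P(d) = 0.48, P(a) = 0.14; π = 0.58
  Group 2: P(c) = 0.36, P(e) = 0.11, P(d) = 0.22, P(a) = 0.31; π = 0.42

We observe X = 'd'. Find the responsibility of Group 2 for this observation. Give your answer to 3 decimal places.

0.249

Posterior ∝ prior × likelihood, so P(k | x) ∝ π_k f_k(x); normalise over all components.
Evaluate each component's likelihood at the observed value:
  f_1 = 0.48
  f_2 = 0.22
Unnormalised posteriors:
  π_1·f_1 = 0.58 × 0.48 = 0.2784
  π_2·f_2 = 0.42 × 0.22 = 0.0924
Sum: 0.2784 + 0.0924 = 0.3708
P(Group 2 | 'd') = 0.0924 / 0.3708 ≈ 0.249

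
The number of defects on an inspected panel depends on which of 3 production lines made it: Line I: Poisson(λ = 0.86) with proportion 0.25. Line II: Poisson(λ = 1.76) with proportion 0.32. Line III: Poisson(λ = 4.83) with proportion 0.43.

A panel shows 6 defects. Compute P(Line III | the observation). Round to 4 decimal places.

0.9629

The responsibility of component k is w_k f_k(x) divided by Σ_j w_j f_j(x).
Evaluate each component's likelihood at the observed value:
  f_I = e^(−0.86)·0.86^6/6! = 0.000237774
  f_II = e^(−1.76)·1.76^6/6! = 0.00710207
  f_III = e^(−4.83)·4.83^6/6! = 0.140834
Multiply by the mixture weights:
  w_I·f_I = 0.25 × 0.000237774 = 5.94436e-05
  w_II·f_II = 0.32 × 0.00710207 = 0.00227266
  w_III·f_III = 0.43 × 0.140834 = 0.0605587
Marginal: 5.94436e-05 + 0.00227266 + 0.0605587 = 0.0628908
P(Line III | the observation) = 0.0605587 / 0.0628908 ≈ 0.9629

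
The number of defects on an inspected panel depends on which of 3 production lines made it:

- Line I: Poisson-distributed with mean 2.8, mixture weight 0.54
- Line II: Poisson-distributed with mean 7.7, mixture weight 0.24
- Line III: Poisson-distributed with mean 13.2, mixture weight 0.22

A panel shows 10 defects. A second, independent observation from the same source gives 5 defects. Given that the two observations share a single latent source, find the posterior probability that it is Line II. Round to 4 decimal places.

0.9433

P(component k | x) = π_k·f_k(x) / marginal(x), where marginal(x) = Σ_j π_j·f_j(x).
Since both observations come from the same component, the likelihood for component k is f_k(x₁)·f_k(x₂).
  f_I = [0.000496355] × [0.0872136] = 4.3289e-05
  f_II = [0.0914275] × [0.102142] = 0.0093386
  f_III = [0.081901] × [0.00618018] = 0.000506163
Prior × likelihood for each component:
  π_I·f_I = 0.54 × 4.3289e-05 = 2.3376e-05
  π_II·f_II = 0.24 × 0.0093386 = 0.00224126
  π_III·f_III = 0.22 × 0.000506163 = 0.000111356
Normaliser: 2.3376e-05 + 0.00224126 + 0.000111356 = 0.00237599
P(Line II | x₁, x₂) ≈ 0.9433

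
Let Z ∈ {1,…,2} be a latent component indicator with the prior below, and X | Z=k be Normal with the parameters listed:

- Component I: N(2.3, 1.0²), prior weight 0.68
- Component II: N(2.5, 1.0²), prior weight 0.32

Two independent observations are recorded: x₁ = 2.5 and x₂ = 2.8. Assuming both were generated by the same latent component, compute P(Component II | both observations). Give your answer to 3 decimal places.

Apply Bayes' rule: the posterior for each component is proportional to its prior times its likelihood at x.
Since both observations come from the same component, the likelihood for component k is f_k(x₁)·f_k(x₂).
  L_I = [(1/(1.0·√(2π)))·exp(−(2.5−2.3)²/(2·1.0²)) = 0.398942·exp(-0.02000) = 0.391043] × [0.352065] = 0.137673
  L_II = [(1/(1.0·√(2π)))·exp(−(2.5−2.5)²/(2·1.0²)) = 0.398942·exp(-0.00000) = 0.398942] × [0.381388] = 0.152152
Weight by the priors:
  π_I·L_I = 0.68 × 0.137673 = 0.0936174
  π_II·L_II = 0.32 × 0.152152 = 0.0486886
Denominator: 0.0936174 + 0.0486886 = 0.142306
P(Component II | x₁, x₂) = 0.0486886 / 0.142306 ≈ 0.342

0.342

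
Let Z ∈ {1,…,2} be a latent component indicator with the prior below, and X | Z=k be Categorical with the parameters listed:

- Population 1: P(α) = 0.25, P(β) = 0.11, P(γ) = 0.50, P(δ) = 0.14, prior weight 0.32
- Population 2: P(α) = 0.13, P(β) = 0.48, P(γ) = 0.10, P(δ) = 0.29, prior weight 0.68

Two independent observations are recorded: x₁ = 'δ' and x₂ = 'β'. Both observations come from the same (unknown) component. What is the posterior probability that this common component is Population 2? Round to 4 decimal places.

0.9505

Apply Bayes' rule: the posterior for each component is proportional to its prior times its likelihood at x.
Since both observations come from the same component, the likelihood for component k is f_k(x₁)·f_k(x₂).
  p_1 = [0.14] × [0.11] = 0.0154
  p_2 = [0.29] × [0.48] = 0.1392
Weight by the priors:
  π_1·p_1 = 0.32 × 0.0154 = 0.004928
  π_2·p_2 = 0.68 × 0.1392 = 0.094656
Denominator: 0.004928 + 0.094656 = 0.099584
Responsibility of Population 2: 0.094656 / 0.099584 ≈ 0.9505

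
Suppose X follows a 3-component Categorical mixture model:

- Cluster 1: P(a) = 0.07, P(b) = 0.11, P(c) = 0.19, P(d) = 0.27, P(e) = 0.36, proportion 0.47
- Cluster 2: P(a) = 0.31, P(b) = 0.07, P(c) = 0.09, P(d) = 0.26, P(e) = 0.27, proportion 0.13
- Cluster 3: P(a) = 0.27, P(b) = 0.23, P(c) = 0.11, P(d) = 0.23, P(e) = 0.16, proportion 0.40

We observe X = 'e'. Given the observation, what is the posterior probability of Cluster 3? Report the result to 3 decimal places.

0.239

By Bayes' theorem, P(k | x) = π_k f_k(x) / Σ_j π_j f_j(x).
Categorical probabilities:
  L_1 = 0.36
  L_2 = 0.27
  L_3 = 0.16
Unnormalised posteriors:
  π_1·L_1 = 0.47 × 0.36 = 0.1692
  π_2·L_2 = 0.13 × 0.27 = 0.0351
  π_3·L_3 = 0.40 × 0.16 = 0.064
Marginal: 0.1692 + 0.0351 + 0.064 = 0.2683
Responsibility of Cluster 3: 0.064 / 0.2683 ≈ 0.239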